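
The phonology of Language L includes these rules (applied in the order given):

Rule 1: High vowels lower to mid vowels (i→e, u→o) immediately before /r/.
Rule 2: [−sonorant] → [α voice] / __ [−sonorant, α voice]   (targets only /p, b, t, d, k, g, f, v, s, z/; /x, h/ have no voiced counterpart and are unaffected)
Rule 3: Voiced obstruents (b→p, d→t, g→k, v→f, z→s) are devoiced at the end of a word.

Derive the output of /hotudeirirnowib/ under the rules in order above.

hotudeerernowip

Rule 1 (pre-rhotic lowering): /i/ is a high vowel immediately before /r/, so it lowers to [e]. /i/ is a high vowel immediately before /r/, so it lowers to [e]. /hotudeirirnowib/ → hotudeerernowib.
Rule 2 (regressive voicing assimilation): no segment meets the environment; /hotudeerernowib/ is unchanged.
Rule 3 (final devoicing): /b/ is a voiced obstruent in word-final position, so it devoices to [p]. /hotudeerernowib/ → hotudeerernowip.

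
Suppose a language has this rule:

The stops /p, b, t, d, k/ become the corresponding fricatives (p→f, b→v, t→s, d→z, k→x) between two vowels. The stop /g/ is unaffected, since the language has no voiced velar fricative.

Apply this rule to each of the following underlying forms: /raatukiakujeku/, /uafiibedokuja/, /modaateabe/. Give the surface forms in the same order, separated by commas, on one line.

/raatukiakujeku/: /t/ is a stop between vowels /a/ and /u/, so it spirantizes to the fricative [s]. /k/ is a stop between vowels /u/ and /i/, so it spirantizes to the fricative [x]. /k/ is a stop between vowels /a/ and /u/, so it spirantizes to the fricative [x]. /k/ is a stop between vowels /e/ and /u/, so it spirantizes to the fricative [x]. → [raasuxiaxujexu].
/uafiibedokuja/: /b/ is a stop between vowels /i/ and /e/, so it spirantizes to the fricative [v]. /d/ is a stop between vowels /e/ and /o/, so it spirantizes to the fricative [z]. /k/ is a stop between vowels /o/ and /u/, so it spirantizes to the fricative [x]. → [uafiivezoxuja].
/modaateabe/: /d/ is a stop between vowels /o/ and /a/, so it spirantizes to the fricative [z]. /t/ is a stop between vowels /a/ and /e/, so it spirantizes to the fricative [s]. /b/ is a stop between vowels /a/ and /e/, so it spirantizes to the fricative [v]. → [mozaaseave].

raasuxiaxujexu, uafiivezoxuja, mozaaseave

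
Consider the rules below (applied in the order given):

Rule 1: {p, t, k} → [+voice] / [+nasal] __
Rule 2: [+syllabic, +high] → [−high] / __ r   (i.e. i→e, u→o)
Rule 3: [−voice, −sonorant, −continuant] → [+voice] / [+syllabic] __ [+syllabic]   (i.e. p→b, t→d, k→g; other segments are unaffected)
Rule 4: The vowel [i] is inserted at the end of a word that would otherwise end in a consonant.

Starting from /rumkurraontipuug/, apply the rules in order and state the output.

rumgorraondibuugi

Rule 1 (post-nasal voicing): /k/ is a voiceless stop immediately after the nasal /m/, so it voices to [g]. /t/ is a voiceless stop immediately after the nasal /n/, so it voices to [d]. /rumkurraontipuug/ → rumgurraondipuug.
Rule 2 (pre-rhotic lowering): /u/ is a high vowel immediately before /r/, so it lowers to [o]. /rumgurraondipuug/ → rumgorraondipuug.
Rule 3 (intervocalic voicing): /p/ is a voiceless stop between vowels /i/ and /u/, so it voices to [b]. /rumgorraondipuug/ → rumgorraondibuug.
Rule 4 (final i-epenthesis): the form ends in the consonant /g/, so [i] is inserted word-finally. /rumgorraondibuug/ → rumgorraondibuugi.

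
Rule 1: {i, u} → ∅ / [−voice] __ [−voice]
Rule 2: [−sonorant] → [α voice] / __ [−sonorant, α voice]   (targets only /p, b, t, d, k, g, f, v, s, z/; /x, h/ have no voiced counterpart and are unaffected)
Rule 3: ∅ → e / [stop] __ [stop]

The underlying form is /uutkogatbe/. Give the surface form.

Rule 1 (high vowel syncope): no segment meets the environment; /uutkogatbe/ is unchanged.
Rule 2 (regressive voicing assimilation): /t/ precedes the voiced obstruent /b/, so it voices to [d] by assimilation. /uutkogatbe/ → uutkogadbe.
Rule 3 (stop-cluster e-epenthesis): /t/ and /k/ form a stop–stop cluster, so [e] is inserted between them. /d/ and /b/ form a stop–stop cluster, so [e] is inserted between them. /uutkogadbe/ → uutekogadebe.

uutekogadebe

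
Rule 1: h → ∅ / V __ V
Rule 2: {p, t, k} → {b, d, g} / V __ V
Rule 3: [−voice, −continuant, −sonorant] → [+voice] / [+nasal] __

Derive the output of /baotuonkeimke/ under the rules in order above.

Rule 1 (intervocalic h-deletion): no segment meets the environment; /baotuonkeimke/ is unchanged.
Rule 2 (intervocalic voicing): /t/ is a voiceless stop between vowels /o/ and /u/, so it voices to [d]. /baotuonkeimke/ → baoduonkeimke.
Rule 3 (post-nasal voicing): /k/ is a voiceless stop immediately after the nasal /n/, so it voices to [g]. /k/ is a voiceless stop immediately after the nasal /m/, so it voices to [g]. /baoduonkeimke/ → baoduongeimge.

baoduongeimge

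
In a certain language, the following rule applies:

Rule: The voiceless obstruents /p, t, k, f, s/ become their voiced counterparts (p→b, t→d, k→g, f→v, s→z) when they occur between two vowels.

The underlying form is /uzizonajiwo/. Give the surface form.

uzizonajiwo

No segment of /uzizonajiwo/ meets the structural description of the rule, so the form surfaces unchanged.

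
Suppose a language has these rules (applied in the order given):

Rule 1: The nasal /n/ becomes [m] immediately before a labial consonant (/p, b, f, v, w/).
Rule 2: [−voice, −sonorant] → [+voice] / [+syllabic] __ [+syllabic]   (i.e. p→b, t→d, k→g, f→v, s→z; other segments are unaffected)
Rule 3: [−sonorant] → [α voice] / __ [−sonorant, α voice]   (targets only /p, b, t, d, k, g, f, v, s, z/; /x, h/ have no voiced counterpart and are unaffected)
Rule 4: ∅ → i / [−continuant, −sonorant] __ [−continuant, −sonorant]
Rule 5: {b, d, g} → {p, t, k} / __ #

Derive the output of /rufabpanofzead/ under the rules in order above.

ruvapipanovzeat

Rule 1 (nasal place assimilation): no segment meets the environment; /rufabpanofzead/ is unchanged.
Rule 2 (intervocalic voicing): /f/ is a voiceless obstruent between vowels /u/ and /a/, so it voices to [v]. /rufabpanofzead/ → ruvabpanofzead.
Rule 3 (regressive voicing assimilation): /b/ precedes the voiceless obstruent /p/, so it devoices to [p] by assimilation. /f/ precedes the voiced obstruent /z/, so it voices to [v] by assimilation. /ruvabpanofzead/ → ruvappanovzead.
Rule 4 (stop-cluster i-epenthesis): /p/ and /p/ form a stop–stop cluster, so [i] is inserted between them. /ruvappanovzead/ → ruvapipanovzead.
Rule 5 (final devoicing): /d/ is a voiced stop in word-final position, so it devoices to [t]. /ruvapipanovzead/ → ruvapipanovzeat.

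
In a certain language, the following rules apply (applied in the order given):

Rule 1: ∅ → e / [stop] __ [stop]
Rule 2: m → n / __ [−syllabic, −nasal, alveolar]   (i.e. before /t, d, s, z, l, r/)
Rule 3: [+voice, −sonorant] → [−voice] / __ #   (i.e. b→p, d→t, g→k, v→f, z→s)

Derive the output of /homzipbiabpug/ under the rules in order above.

Rule 1 (stop-cluster e-epenthesis): /p/ and /b/ form a stop–stop cluster, so [e] is inserted between them. /b/ and /p/ form a stop–stop cluster, so [e] is inserted between them. /homzipbiabpug/ → homzipebiabepug.
Rule 2 (nasal place assimilation): /m/ precedes the alveolar consonant /z/, so it assimilates in place to [n]. /homzipebiabepug/ → honzipebiabepug.
Rule 3 (final devoicing): /g/ is a voiced obstruent in word-final position, so it devoices to [k]. /honzipebiabepug/ → honzipebiabepuk.

honzipebiabepuk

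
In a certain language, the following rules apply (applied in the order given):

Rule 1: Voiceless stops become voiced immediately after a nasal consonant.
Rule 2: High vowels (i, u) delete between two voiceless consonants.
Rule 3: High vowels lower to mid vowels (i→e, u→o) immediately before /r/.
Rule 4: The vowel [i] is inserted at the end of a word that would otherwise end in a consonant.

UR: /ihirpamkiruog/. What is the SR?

Rule 1 (post-nasal voicing): /k/ is a voiceless stop immediately after the nasal /m/, so it voices to [g]. /ihirpamkiruog/ → ihirpamgiruog.
Rule 2 (high vowel syncope): no segment meets the environment; /ihirpamgiruog/ is unchanged.
Rule 3 (pre-rhotic lowering): /i/ is a high vowel immediately before /r/, so it lowers to [e]. /i/ is a high vowel immediately before /r/, so it lowers to [e]. /ihirpamgiruog/ → iherpamgeruog.
Rule 4 (final i-epenthesis): the form ends in the consonant /g/, so [i] is inserted word-finally. /iherpamgeruog/ → iherpamgeruogi.

iherpamgeruogi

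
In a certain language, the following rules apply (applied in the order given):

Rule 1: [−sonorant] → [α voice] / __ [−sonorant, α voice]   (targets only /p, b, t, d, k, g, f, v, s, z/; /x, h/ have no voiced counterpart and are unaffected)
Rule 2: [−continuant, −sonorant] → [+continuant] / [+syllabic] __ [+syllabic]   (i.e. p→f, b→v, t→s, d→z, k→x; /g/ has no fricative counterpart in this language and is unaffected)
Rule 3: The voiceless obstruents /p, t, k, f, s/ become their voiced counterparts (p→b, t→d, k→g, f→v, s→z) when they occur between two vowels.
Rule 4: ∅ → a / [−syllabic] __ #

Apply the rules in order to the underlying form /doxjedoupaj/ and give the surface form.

Rule 1 (regressive voicing assimilation): no segment meets the environment; /doxjedoupaj/ is unchanged.
Rule 2 (intervocalic spirantization): /d/ is a stop between vowels /e/ and /o/, so it spirantizes to the fricative [z]. /p/ is a stop between vowels /u/ and /a/, so it spirantizes to the fricative [f]. /doxjedoupaj/ → doxjezoufaj.
Rule 3 (intervocalic voicing): /f/ is a voiceless obstruent between vowels /u/ and /a/, so it voices to [v]. /doxjezoufaj/ → doxjezouvaj.
Rule 4 (final a-epenthesis): the form ends in the consonant /j/, so [a] is inserted word-finally. /doxjezouvaj/ → doxjezouvaja.

doxjezouvaja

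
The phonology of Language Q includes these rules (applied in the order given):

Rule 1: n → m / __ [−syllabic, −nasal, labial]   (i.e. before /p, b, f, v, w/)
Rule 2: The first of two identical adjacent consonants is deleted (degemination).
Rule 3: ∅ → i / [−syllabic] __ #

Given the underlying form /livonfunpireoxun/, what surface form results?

livomfumpireoxuni

Rule 1 (nasal place assimilation): /n/ precedes the labial consonant /f/, so it assimilates in place to [m]. /n/ precedes the labial consonant /p/, so it assimilates in place to [m]. /livonfunpireoxun/ → livomfumpireoxun.
Rule 2 (degemination): no segment meets the environment; /livomfumpireoxun/ is unchanged.
Rule 3 (final i-epenthesis): the form ends in the consonant /n/, so [i] is inserted word-finally. /livomfumpireoxun/ → livomfumpireoxuni.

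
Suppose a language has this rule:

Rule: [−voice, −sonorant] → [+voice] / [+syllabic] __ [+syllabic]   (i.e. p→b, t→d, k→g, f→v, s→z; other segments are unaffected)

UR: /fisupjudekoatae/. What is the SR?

Scanning /fisupjudekoatae/: /f/ at position 1 is not in the conditioning environment; /s/ is a voiceless obstruent between vowels /i/ and /u/, so it voices to [z]; /p/ at position 5 is not in the conditioning environment; /k/ is a voiceless obstruent between vowels /e/ and /o/, so it voices to [g]; /t/ is a voiceless obstruent between vowels /a/ and /a/, so it voices to [d].
Result: [fizupjudegoadae].

fizupjudegoadae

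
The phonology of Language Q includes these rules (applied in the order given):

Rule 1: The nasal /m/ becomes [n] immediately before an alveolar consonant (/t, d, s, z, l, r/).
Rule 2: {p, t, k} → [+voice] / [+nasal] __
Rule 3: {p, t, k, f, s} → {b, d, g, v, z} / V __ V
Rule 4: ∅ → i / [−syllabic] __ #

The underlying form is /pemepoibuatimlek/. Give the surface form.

Rule 1 (nasal place assimilation): /m/ precedes the alveolar consonant /l/, so it assimilates in place to [n]. /pemepoibuatimlek/ → pemepoibuatinlek.
Rule 2 (post-nasal voicing): no segment meets the environment; /pemepoibuatinlek/ is unchanged.
Rule 3 (intervocalic voicing): /p/ is a voiceless obstruent between vowels /e/ and /o/, so it voices to [b]. /t/ is a voiceless obstruent between vowels /a/ and /i/, so it voices to [d]. /pemepoibuatinlek/ → pemeboibuadinlek.
Rule 4 (final i-epenthesis): the form ends in the consonant /k/, so [i] is inserted word-finally. /pemeboibuadinlek/ → pemeboibuadinleki.

pemeboibuadinleki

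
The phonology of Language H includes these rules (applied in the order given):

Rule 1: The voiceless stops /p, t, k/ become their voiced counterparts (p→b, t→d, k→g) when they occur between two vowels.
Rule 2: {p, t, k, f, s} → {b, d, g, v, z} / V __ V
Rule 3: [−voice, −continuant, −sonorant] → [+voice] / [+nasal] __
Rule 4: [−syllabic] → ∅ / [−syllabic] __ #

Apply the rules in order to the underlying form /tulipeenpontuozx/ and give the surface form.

tulibeenbonduoz

Rule 1 (intervocalic voicing): /p/ is a voiceless stop between vowels /i/ and /e/, so it voices to [b]. /tulipeenpontuozx/ → tulibeenpontuozx.
Rule 2 (intervocalic voicing): no segment meets the environment; /tulibeenpontuozx/ is unchanged.
Rule 3 (post-nasal voicing): /p/ is a voiceless stop immediately after the nasal /n/, so it voices to [b]. /t/ is a voiceless stop immediately after the nasal /n/, so it voices to [d]. /tulibeenpontuozx/ → tulibeenbonduozx.
Rule 4 (final cluster simplification): /x/ is the second consonant of a word-final cluster /zx/, so it deletes. /tulibeenbonduozx/ → tulibeenbonduoz.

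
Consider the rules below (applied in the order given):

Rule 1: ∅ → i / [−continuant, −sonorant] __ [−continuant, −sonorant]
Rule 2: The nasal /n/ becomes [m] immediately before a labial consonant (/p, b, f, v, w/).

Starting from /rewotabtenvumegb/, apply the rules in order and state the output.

rewotabitemvumegib

Rule 1 (stop-cluster i-epenthesis): /b/ and /t/ form a stop–stop cluster, so [i] is inserted between them. /g/ and /b/ form a stop–stop cluster, so [i] is inserted between them. /rewotabtenvumegb/ → rewotabitenvumegib.
Rule 2 (nasal place assimilation): /n/ precedes the labial consonant /v/, so it assimilates in place to [m]. /rewotabitenvumegib/ → rewotabitemvumegib.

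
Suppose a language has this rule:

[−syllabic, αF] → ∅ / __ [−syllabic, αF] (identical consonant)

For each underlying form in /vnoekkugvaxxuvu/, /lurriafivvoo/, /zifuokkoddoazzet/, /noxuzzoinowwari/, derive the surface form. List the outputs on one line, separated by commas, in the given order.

/vnoekkugvaxxuvu/: /kk/ is a geminate; the first /k/ deletes. /xx/ is a geminate; the first /x/ deletes. → [vnoekugvaxuvu].
/lurriafivvoo/: /rr/ is a geminate; the first /r/ deletes. /vv/ is a geminate; the first /v/ deletes. → [luriafivoo].
/zifuokkoddoazzet/: /kk/ is a geminate; the first /k/ deletes. /dd/ is a geminate; the first /d/ deletes. /zz/ is a geminate; the first /z/ deletes. → [zifuokodoazet].
/noxuzzoinowwari/: /zz/ is a geminate; the first /z/ deletes. /ww/ is a geminate; the first /w/ deletes. → [noxuzoinowari].

vnoekugvaxuvu, luriafivoo, zifuokodoazet, noxuzoinowari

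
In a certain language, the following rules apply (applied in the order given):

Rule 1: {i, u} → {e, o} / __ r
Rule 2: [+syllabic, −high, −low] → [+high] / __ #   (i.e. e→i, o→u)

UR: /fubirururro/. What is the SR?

fuberororru

Rule 1 (pre-rhotic lowering): /i/ is a high vowel immediately before /r/, so it lowers to [e]. /u/ is a high vowel immediately before /r/, so it lowers to [o]. /u/ is a high vowel immediately before /r/, so it lowers to [o]. /fubirururro/ → fuberororro.
Rule 2 (final vowel raising): /o/ is a mid vowel in word-final position, so it raises to [u]. /fuberororro/ → fuberororru.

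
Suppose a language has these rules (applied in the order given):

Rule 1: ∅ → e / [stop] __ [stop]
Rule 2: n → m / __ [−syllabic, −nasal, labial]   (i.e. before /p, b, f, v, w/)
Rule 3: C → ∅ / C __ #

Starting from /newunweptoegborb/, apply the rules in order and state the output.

newumwepetoegebor

Rule 1 (stop-cluster e-epenthesis): /p/ and /t/ form a stop–stop cluster, so [e] is inserted between them. /g/ and /b/ form a stop–stop cluster, so [e] is inserted between them. /newunweptoegborb/ → newunwepetoegeborb.
Rule 2 (nasal place assimilation): /n/ precedes the labial consonant /w/, so it assimilates in place to [m]. /newunwepetoegeborb/ → newumwepetoegeborb.
Rule 3 (final cluster simplification): /b/ is the second consonant of a word-final cluster /rb/, so it deletes. /newumwepetoegeborb/ → newumwepetoegebor.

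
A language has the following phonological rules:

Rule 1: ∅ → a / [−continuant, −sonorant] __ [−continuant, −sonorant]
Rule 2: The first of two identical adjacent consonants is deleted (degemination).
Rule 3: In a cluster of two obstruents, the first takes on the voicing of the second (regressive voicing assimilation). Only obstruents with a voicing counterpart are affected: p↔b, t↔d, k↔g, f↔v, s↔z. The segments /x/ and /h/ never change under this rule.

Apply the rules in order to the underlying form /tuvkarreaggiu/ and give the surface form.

tufkareagagiu

Rule 1 (stop-cluster a-epenthesis): /g/ and /g/ form a stop–stop cluster, so [a] is inserted between them. /tuvkarreaggiu/ → tuvkarreagagiu.
Rule 2 (degemination): /rr/ is a geminate; the first /r/ deletes. /tuvkarreagagiu/ → tuvkareagagiu.
Rule 3 (regressive voicing assimilation): /v/ precedes the voiceless obstruent /k/, so it devoices to [f] by assimilation. /tuvkareagagiu/ → tufkareagagiu.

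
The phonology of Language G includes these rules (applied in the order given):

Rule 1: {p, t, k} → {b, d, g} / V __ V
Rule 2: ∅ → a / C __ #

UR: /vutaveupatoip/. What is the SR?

vudaveubadoipa

Rule 1 (intervocalic voicing): /t/ is a voiceless stop between vowels /u/ and /a/, so it voices to [d]. /p/ is a voiceless stop between vowels /u/ and /a/, so it voices to [b]. /t/ is a voiceless stop between vowels /a/ and /o/, so it voices to [d]. /vutaveupatoip/ → vudaveubadoip.
Rule 2 (final a-epenthesis): the form ends in the consonant /p/, so [a] is inserted word-finally. /vudaveubadoip/ → vudaveubadoipa.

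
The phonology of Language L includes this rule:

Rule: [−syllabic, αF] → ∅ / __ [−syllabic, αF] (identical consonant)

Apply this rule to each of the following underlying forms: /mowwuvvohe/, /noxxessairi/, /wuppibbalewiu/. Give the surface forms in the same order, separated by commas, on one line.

/mowwuvvohe/: /ww/ is a geminate; the first /w/ deletes. /vv/ is a geminate; the first /v/ deletes. → [mowuvohe].
/noxxessairi/: /xx/ is a geminate; the first /x/ deletes. /ss/ is a geminate; the first /s/ deletes. → [noxesairi].
/wuppibbalewiu/: /pp/ is a geminate; the first /p/ deletes. /bb/ is a geminate; the first /b/ deletes. → [wupibalewiu].

mowuvohe, noxesairi, wupibalewiu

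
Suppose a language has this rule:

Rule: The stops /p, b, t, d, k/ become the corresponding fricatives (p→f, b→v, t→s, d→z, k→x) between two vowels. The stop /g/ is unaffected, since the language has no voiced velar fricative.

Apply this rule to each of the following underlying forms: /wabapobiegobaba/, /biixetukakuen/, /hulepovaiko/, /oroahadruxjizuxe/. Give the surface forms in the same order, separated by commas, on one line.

/wabapobiegobaba/: /b/ is a stop between vowels /a/ and /a/, so it spirantizes to the fricative [v]. /p/ is a stop between vowels /a/ and /o/, so it spirantizes to the fricative [f]. /b/ is a stop between vowels /o/ and /i/, so it spirantizes to the fricative [v]. /b/ is a stop between vowels /o/ and /a/, so it spirantizes to the fricative [v]. /b/ is a stop between vowels /a/ and /a/, so it spirantizes to the fricative [v]. → [wavafoviegovava].
/biixetukakuen/: /t/ is a stop between vowels /e/ and /u/, so it spirantizes to the fricative [s]. /k/ is a stop between vowels /u/ and /a/, so it spirantizes to the fricative [x]. /k/ is a stop between vowels /a/ and /u/, so it spirantizes to the fricative [x]. → [biixesuxaxuen].
/hulepovaiko/: /p/ is a stop between vowels /e/ and /o/, so it spirantizes to the fricative [f]. /k/ is a stop between vowels /i/ and /o/, so it spirantizes to the fricative [x]. → [hulefovaixo].
/oroahadruxjizuxe/: the rule's environment is not met; surfaces unchanged as [oroahadruxjizuxe].

wavafoviegovava, biixesuxaxuen, hulefovaixo, oroahadruxjizuxe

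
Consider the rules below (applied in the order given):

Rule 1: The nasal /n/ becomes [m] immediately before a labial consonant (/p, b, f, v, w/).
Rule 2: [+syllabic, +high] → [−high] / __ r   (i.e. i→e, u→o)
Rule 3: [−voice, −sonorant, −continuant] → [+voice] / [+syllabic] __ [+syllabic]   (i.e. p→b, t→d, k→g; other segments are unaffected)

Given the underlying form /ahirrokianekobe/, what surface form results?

Rule 1 (nasal place assimilation): no segment meets the environment; /ahirrokianekobe/ is unchanged.
Rule 2 (pre-rhotic lowering): /i/ is a high vowel immediately before /r/, so it lowers to [e]. /ahirrokianekobe/ → aherrokianekobe.
Rule 3 (intervocalic voicing): /k/ is a voiceless stop between vowels /o/ and /i/, so it voices to [g]. /k/ is a voiceless stop between vowels /e/ and /o/, so it voices to [g]. /aherrokianekobe/ → aherrogianegobe.

aherrogianegobe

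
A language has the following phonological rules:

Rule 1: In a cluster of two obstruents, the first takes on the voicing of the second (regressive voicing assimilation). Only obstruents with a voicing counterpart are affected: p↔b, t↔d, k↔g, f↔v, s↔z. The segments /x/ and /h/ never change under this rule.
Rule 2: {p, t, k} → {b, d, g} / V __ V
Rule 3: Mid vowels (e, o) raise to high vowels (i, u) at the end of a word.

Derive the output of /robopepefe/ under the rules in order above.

robobebefi

Rule 1 (regressive voicing assimilation): no segment meets the environment; /robopepefe/ is unchanged.
Rule 2 (intervocalic voicing): /p/ is a voiceless stop between vowels /o/ and /e/, so it voices to [b]. /p/ is a voiceless stop between vowels /e/ and /e/, so it voices to [b]. /robopepefe/ → robobebefe.
Rule 3 (final vowel raising): /e/ is a mid vowel in word-final position, so it raises to [i]. /robobebefe/ → robobebefi.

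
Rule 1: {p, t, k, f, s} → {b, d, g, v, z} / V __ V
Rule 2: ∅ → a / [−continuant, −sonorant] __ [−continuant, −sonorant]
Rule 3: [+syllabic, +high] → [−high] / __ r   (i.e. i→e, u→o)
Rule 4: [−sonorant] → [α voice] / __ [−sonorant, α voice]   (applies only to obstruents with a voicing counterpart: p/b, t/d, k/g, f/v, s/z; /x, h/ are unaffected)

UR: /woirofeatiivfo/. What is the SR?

woeroveadiiffo

Rule 1 (intervocalic voicing): /f/ is a voiceless obstruent between vowels /o/ and /e/, so it voices to [v]. /t/ is a voiceless obstruent between vowels /a/ and /i/, so it voices to [d]. /woirofeatiivfo/ → woiroveadiivfo.
Rule 2 (stop-cluster a-epenthesis): no segment meets the environment; /woiroveadiivfo/ is unchanged.
Rule 3 (pre-rhotic lowering): /i/ is a high vowel immediately before /r/, so it lowers to [e]. /woiroveadiivfo/ → woeroveadiivfo.
Rule 4 (regressive voicing assimilation): /v/ precedes the voiceless obstruent /f/, so it devoices to [f] by assimilation. /woeroveadiivfo/ → woeroveadiiffo.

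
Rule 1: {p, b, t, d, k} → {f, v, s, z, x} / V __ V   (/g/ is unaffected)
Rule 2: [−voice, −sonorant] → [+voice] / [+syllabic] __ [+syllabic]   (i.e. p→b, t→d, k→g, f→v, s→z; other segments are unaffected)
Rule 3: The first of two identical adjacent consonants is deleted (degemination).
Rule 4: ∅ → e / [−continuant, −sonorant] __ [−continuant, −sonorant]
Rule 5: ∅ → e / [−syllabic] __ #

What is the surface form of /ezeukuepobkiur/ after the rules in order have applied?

Rule 1 (intervocalic spirantization): /k/ is a stop between vowels /u/ and /u/, so it spirantizes to the fricative [x]. /p/ is a stop between vowels /e/ and /o/, so it spirantizes to the fricative [f]. /ezeukuepobkiur/ → ezeuxuefobkiur.
Rule 2 (intervocalic voicing): /f/ is a voiceless obstruent between vowels /e/ and /o/, so it voices to [v]. /ezeuxuefobkiur/ → ezeuxuevobkiur.
Rule 3 (degemination): no segment meets the environment; /ezeuxuevobkiur/ is unchanged.
Rule 4 (stop-cluster e-epenthesis): /b/ and /k/ form a stop–stop cluster, so [e] is inserted between them. /ezeuxuevobkiur/ → ezeuxuevobekiur.
Rule 5 (final e-epenthesis): the form ends in the consonant /r/, so [e] is inserted word-finally. /ezeuxuevobekiur/ → ezeuxuevobekiure.

ezeuxuevobekiure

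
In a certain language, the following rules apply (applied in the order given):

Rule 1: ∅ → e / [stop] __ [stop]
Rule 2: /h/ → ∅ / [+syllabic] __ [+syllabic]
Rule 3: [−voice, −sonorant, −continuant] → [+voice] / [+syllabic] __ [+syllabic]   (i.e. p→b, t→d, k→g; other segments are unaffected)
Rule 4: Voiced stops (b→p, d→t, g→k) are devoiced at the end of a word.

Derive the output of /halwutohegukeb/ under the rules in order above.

Rule 1 (stop-cluster e-epenthesis): no segment meets the environment; /halwutohegukeb/ is unchanged.
Rule 2 (intervocalic h-deletion): /h/ occurs between vowels /o/ and /e/, so it deletes. /halwutohegukeb/ → halwutoegukeb.
Rule 3 (intervocalic voicing): /t/ is a voiceless stop between vowels /u/ and /o/, so it voices to [d]. /k/ is a voiceless stop between vowels /u/ and /e/, so it voices to [g]. /halwutoegukeb/ → halwudoegugeb.
Rule 4 (final devoicing): /b/ is a voiced stop in word-final position, so it devoices to [p]. /halwudoegugeb/ → halwudoegugep.

halwudoegugep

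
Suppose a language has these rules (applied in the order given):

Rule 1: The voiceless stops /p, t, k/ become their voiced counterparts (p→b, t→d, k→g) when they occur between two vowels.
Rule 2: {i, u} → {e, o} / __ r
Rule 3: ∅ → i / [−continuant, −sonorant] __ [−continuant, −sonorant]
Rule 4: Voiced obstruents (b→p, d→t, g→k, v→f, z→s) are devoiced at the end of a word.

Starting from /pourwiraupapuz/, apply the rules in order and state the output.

poorweraubabus

Rule 1 (intervocalic voicing): /p/ is a voiceless stop between vowels /u/ and /a/, so it voices to [b]. /p/ is a voiceless stop between vowels /a/ and /u/, so it voices to [b]. /pourwiraupapuz/ → pourwiraubabuz.
Rule 2 (pre-rhotic lowering): /u/ is a high vowel immediately before /r/, so it lowers to [o]. /i/ is a high vowel immediately before /r/, so it lowers to [e]. /pourwiraubabuz/ → poorweraubabuz.
Rule 3 (stop-cluster i-epenthesis): no segment meets the environment; /poorweraubabuz/ is unchanged.
Rule 4 (final devoicing): /z/ is a voiced obstruent in word-final position, so it devoices to [s]. /poorweraubabuz/ → poorweraubabus.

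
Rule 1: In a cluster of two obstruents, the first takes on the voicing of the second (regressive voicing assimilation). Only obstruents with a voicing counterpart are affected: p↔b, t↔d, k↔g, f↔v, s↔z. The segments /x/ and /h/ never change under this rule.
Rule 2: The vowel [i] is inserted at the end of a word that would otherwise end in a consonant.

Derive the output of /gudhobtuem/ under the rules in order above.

guthoptuemi

Rule 1 (regressive voicing assimilation): /d/ precedes the voiceless obstruent /h/, so it devoices to [t] by assimilation. /b/ precedes the voiceless obstruent /t/, so it devoices to [p] by assimilation. /gudhobtuem/ → guthoptuem.
Rule 2 (final i-epenthesis): the form ends in the consonant /m/, so [i] is inserted word-finally. /guthoptuem/ → guthoptuemi.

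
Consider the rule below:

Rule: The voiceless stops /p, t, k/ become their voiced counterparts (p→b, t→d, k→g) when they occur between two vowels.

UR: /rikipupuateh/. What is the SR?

rigibubuadeh

/k/ is a voiceless stop between vowels /i/ and /i/, so it voices to [g].
/p/ is a voiceless stop between vowels /i/ and /u/, so it voices to [b].
/p/ is a voiceless stop between vowels /u/ and /u/, so it voices to [b].
/t/ is a voiceless stop between vowels /a/ and /e/, so it voices to [d].
Surface form: [rigibubuadeh].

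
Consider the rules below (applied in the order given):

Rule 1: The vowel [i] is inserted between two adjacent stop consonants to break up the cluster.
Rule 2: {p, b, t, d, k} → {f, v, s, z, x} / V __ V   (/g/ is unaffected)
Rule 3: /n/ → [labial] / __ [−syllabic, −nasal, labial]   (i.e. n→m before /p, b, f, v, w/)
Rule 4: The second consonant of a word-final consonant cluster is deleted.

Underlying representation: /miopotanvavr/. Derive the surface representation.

Rule 1 (stop-cluster i-epenthesis): no segment meets the environment; /miopotanvavr/ is unchanged.
Rule 2 (intervocalic spirantization): /p/ is a stop between vowels /o/ and /o/, so it spirantizes to the fricative [f]. /t/ is a stop between vowels /o/ and /a/, so it spirantizes to the fricative [s]. /miopotanvavr/ → miofosanvavr.
Rule 3 (nasal place assimilation): /n/ precedes the labial consonant /v/, so it assimilates in place to [m]. /miofosanvavr/ → miofosamvavr.
Rule 4 (final cluster simplification): /r/ is the second consonant of a word-final cluster /vr/, so it deletes. /miofosamvavr/ → miofosamvav.

miofosamvav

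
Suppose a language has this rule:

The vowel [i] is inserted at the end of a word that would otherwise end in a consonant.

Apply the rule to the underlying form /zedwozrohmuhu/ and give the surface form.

No segment of /zedwozrohmuhu/ meets the structural description of the rule, so the form surfaces unchanged.

zedwozrohmuhu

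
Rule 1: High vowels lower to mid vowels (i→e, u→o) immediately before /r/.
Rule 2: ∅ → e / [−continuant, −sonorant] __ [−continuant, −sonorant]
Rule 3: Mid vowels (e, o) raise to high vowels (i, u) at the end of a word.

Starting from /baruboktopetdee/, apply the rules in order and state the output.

baruboketopetedei

Rule 1 (pre-rhotic lowering): no segment meets the environment; /baruboktopetdee/ is unchanged.
Rule 2 (stop-cluster e-epenthesis): /k/ and /t/ form a stop–stop cluster, so [e] is inserted between them. /t/ and /d/ form a stop–stop cluster, so [e] is inserted between them. /baruboktopetdee/ → baruboketopetedee.
Rule 3 (final vowel raising): /e/ is a mid vowel in word-final position, so it raises to [i]. /baruboketopetedee/ → baruboketopetedei.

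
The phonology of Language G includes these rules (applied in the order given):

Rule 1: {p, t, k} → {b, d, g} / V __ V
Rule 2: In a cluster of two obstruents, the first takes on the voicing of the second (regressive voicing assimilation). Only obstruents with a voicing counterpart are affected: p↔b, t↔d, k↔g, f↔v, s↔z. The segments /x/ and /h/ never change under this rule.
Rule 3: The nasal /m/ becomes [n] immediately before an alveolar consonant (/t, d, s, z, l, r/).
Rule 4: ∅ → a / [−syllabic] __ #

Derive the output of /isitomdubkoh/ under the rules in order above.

Rule 1 (intervocalic voicing): /t/ is a voiceless stop between vowels /i/ and /o/, so it voices to [d]. /isitomdubkoh/ → isidomdubkoh.
Rule 2 (regressive voicing assimilation): /b/ precedes the voiceless obstruent /k/, so it devoices to [p] by assimilation. /isidomdubkoh/ → isidomdupkoh.
Rule 3 (nasal place assimilation): /m/ precedes the alveolar consonant /d/, so it assimilates in place to [n]. /isidomdupkoh/ → isidondupkoh.
Rule 4 (final a-epenthesis): the form ends in the consonant /h/, so [a] is inserted word-finally. /isidondupkoh/ → isidondupkoha.

isidondupkoha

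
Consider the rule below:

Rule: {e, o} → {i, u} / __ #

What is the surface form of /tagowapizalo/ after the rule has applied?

/o/ is a mid vowel in word-final position, so it raises to [u].
Surface form: [tagowapizalu].

tagowapizalu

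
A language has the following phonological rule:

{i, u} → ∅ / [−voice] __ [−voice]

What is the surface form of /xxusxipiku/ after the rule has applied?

xxsxpku

/u/ is a high vowel flanked by voiceless consonants /x/ and /s/, so it deletes.
/i/ is a high vowel flanked by voiceless consonants /x/ and /p/, so it deletes.
/i/ is a high vowel flanked by voiceless consonants /p/ and /k/, so it deletes.
The other instance of /u/ does not occur in the required environment and remains unchanged.
Surface form: [xxsxpku].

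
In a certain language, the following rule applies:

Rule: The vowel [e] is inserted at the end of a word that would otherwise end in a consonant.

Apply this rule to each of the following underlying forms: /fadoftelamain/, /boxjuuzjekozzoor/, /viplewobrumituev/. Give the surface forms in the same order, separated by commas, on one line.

fadoftelamaine, boxjuuzjekozzoore, viplewobrumitueve

/fadoftelamain/: the form ends in the consonant /n/, so [e] is inserted word-finally. → [fadoftelamaine].
/boxjuuzjekozzoor/: the form ends in the consonant /r/, so [e] is inserted word-finally. → [boxjuuzjekozzoore].
/viplewobrumituev/: the form ends in the consonant /v/, so [e] is inserted word-finally. → [viplewobrumitueve].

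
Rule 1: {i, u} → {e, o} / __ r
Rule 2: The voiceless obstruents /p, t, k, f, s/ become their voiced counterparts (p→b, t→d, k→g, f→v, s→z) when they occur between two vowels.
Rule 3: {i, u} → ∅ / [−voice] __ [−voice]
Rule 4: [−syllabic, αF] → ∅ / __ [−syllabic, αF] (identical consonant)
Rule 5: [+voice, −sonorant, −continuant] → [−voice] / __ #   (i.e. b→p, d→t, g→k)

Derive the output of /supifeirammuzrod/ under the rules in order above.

Rule 1 (pre-rhotic lowering): /i/ is a high vowel immediately before /r/, so it lowers to [e]. /supifeirammuzrod/ → supifeerammuzrod.
Rule 2 (intervocalic voicing): /p/ is a voiceless obstruent between vowels /u/ and /i/, so it voices to [b]. /f/ is a voiceless obstruent between vowels /i/ and /e/, so it voices to [v]. /supifeerammuzrod/ → subiveerammuzrod.
Rule 3 (high vowel syncope): no segment meets the environment; /subiveerammuzrod/ is unchanged.
Rule 4 (degemination): /mm/ is a geminate; the first /m/ deletes. /subiveerammuzrod/ → subiveeramuzrod.
Rule 5 (final devoicing): /d/ is a voiced stop in word-final position, so it devoices to [t]. /subiveeramuzrod/ → subiveeramuzrot.

subiveeramuzrot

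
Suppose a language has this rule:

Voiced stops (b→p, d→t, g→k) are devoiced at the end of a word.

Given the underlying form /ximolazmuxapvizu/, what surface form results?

ximolazmuxapvizu

No segment of /ximolazmuxapvizu/ meets the structural description of the rule, so the form surfaces unchanged.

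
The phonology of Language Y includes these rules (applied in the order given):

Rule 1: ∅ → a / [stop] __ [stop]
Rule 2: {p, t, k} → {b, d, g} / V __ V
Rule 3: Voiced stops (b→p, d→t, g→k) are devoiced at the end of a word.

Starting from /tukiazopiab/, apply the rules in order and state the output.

Rule 1 (stop-cluster a-epenthesis): no segment meets the environment; /tukiazopiab/ is unchanged.
Rule 2 (intervocalic voicing): /k/ is a voiceless stop between vowels /u/ and /i/, so it voices to [g]. /p/ is a voiceless stop between vowels /o/ and /i/, so it voices to [b]. /tukiazopiab/ → tugiazobiab.
Rule 3 (final devoicing): /b/ is a voiced stop in word-final position, so it devoices to [p]. /tugiazobiab/ → tugiazobiap.

tugiazobiap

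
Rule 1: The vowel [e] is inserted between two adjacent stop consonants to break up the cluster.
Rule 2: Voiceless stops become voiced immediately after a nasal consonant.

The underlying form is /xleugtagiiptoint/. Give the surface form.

xleugetagiipetoind

Rule 1 (stop-cluster e-epenthesis): /g/ and /t/ form a stop–stop cluster, so [e] is inserted between them. /p/ and /t/ form a stop–stop cluster, so [e] is inserted between them. /xleugtagiiptoint/ → xleugetagiipetoint.
Rule 2 (post-nasal voicing): /t/ is a voiceless stop immediately after the nasal /n/, so it voices to [d]. /xleugetagiipetoint/ → xleugetagiipetoind.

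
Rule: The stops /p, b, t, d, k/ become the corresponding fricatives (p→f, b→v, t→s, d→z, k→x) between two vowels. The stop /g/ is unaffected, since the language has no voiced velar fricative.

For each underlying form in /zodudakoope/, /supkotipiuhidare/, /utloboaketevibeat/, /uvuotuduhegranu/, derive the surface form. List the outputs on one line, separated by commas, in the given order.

/zodudakoope/: /d/ is a stop between vowels /o/ and /u/, so it spirantizes to the fricative [z]. /d/ is a stop between vowels /u/ and /a/, so it spirantizes to the fricative [z]. /k/ is a stop between vowels /a/ and /o/, so it spirantizes to the fricative [x]. /p/ is a stop between vowels /o/ and /e/, so it spirantizes to the fricative [f]. → [zozuzaxoofe].
/supkotipiuhidare/: /t/ is a stop between vowels /o/ and /i/, so it spirantizes to the fricative [s]. /p/ is a stop between vowels /i/ and /i/, so it spirantizes to the fricative [f]. /d/ is a stop between vowels /i/ and /a/, so it spirantizes to the fricative [z]. → [supkosifiuhizare].
/utloboaketevibeat/: /b/ is a stop between vowels /o/ and /o/, so it spirantizes to the fricative [v]. /k/ is a stop between vowels /a/ and /e/, so it spirantizes to the fricative [x]. /t/ is a stop between vowels /e/ and /e/, so it spirantizes to the fricative [s]. /b/ is a stop between vowels /i/ and /e/, so it spirantizes to the fricative [v]. → [utlovoaxeseviveat].
/uvuotuduhegranu/: /t/ is a stop between vowels /o/ and /u/, so it spirantizes to the fricative [s]. /d/ is a stop between vowels /u/ and /u/, so it spirantizes to the fricative [z]. → [uvuosuzuhegranu].

zozuzaxoofe, supkosifiuhizare, utlovoaxeseviveat, uvuosuzuhegranu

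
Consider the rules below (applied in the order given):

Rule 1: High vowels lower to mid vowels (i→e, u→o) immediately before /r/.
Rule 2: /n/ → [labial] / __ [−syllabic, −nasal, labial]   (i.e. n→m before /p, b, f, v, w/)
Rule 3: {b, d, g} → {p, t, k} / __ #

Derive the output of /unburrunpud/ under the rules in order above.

Rule 1 (pre-rhotic lowering): /u/ is a high vowel immediately before /r/, so it lowers to [o]. /unburrunpud/ → unborrunpud.
Rule 2 (nasal place assimilation): /n/ precedes the labial consonant /b/, so it assimilates in place to [m]. /n/ precedes the labial consonant /p/, so it assimilates in place to [m]. /unborrunpud/ → umborrumpud.
Rule 3 (final devoicing): /d/ is a voiced stop in word-final position, so it devoices to [t]. /umborrumpud/ → umborrumput.

umborrumput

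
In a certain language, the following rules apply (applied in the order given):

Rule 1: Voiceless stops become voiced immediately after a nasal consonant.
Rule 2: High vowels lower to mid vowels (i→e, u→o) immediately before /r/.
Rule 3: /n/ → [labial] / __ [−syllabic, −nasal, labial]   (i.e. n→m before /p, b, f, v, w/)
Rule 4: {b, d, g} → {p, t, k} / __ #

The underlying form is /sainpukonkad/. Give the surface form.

Rule 1 (post-nasal voicing): /p/ is a voiceless stop immediately after the nasal /n/, so it voices to [b]. /k/ is a voiceless stop immediately after the nasal /n/, so it voices to [g]. /sainpukonkad/ → sainbukongad.
Rule 2 (pre-rhotic lowering): no segment meets the environment; /sainbukongad/ is unchanged.
Rule 3 (nasal place assimilation): /n/ precedes the labial consonant /b/, so it assimilates in place to [m]. /sainbukongad/ → saimbukongad.
Rule 4 (final devoicing): /d/ is a voiced stop in word-final position, so it devoices to [t]. /saimbukongad/ → saimbukongat.

saimbukongat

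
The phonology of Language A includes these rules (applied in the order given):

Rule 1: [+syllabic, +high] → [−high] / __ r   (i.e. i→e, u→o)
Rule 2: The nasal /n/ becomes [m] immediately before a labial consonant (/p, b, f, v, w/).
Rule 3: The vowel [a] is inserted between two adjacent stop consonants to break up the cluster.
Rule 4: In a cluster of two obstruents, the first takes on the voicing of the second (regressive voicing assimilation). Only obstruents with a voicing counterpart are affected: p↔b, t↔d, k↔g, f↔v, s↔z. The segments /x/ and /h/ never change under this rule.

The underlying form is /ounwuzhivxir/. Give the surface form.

oumwushifxer

Rule 1 (pre-rhotic lowering): /i/ is a high vowel immediately before /r/, so it lowers to [e]. /ounwuzhivxir/ → ounwuzhivxer.
Rule 2 (nasal place assimilation): /n/ precedes the labial consonant /w/, so it assimilates in place to [m]. /ounwuzhivxer/ → oumwuzhivxer.
Rule 3 (stop-cluster a-epenthesis): no segment meets the environment; /oumwuzhivxer/ is unchanged.
Rule 4 (regressive voicing assimilation): /z/ precedes the voiceless obstruent /h/, so it devoices to [s] by assimilation. /v/ precedes the voiceless obstruent /x/, so it devoices to [f] by assimilation. /oumwuzhivxer/ → oumwushifxer.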